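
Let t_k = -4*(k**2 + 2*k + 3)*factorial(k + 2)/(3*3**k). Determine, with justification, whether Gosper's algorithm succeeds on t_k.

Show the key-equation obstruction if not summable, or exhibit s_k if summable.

Yes. s_k = -4*(k + 1)*factorial(k + 2)/3**k.

r(k) = (k + 3)*(2*k + (k + 1)**2 + 5)/(3*(k**2 + 2*k + 3)) after simplifying.
Normal form (A,B,C) = (k/3 + 1, 1, k**2 + 2*k + 3).
Solve (k/3 + 1)·f(k+1) − (1)·f(k) = k**2 + 2*k + 3.
d = 1 from the (1,0,2) case.
Solve for f: f(k) = 3*(k + 1) (degree 1 ≤ 1).
Certificate R = B(k−1)f/C = 3*(k + 1)/(k**2 + 2*k + 3) gives s_k = -4*(k + 1)*factorial(k + 2)/3**k.
Check: Δs_k = -4*(k**2 + 2*k + 3)*factorial(k + 2)/(3*3**k). ✓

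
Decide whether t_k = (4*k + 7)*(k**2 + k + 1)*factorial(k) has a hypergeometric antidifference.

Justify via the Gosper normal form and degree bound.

r(k) = (k + 1)*(4*k + 11)*(k + (k + 1)**2 + 2)/((4*k + 7)*(k**2 + k + 1)) after simplifying.
A = k + 1, B = 1, C = k**3 + 11*k**2/4 + 11*k/4 + 7/4.
Solve (k + 1)·f(k+1) − (1)·f(k) = k**3 + 11*k**2/4 + 11*k/4 + 7/4.
Bound: deg f ≤ 2.
Match coefficients ⇒ f(k) = (4*k**2 + 3*k - 4)/4.
R(k) = B(k−1)·f(k)/C(k) = (4*k**2 + 3*k - 4)/((4*k + 7)*(k**2 + k + 1)); s_k = R·t_k = (4*k**2 + 3*k - 4)*factorial(k).
Verify: (4*k + 7)*(k**2 + k + 1)*factorial(k) matches t_k.

Yes. s_k = (4*k**2 + 3*k - 4)*factorial(k).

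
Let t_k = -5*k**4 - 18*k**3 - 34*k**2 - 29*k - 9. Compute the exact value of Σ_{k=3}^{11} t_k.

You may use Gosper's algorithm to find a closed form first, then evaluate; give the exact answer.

Σ = -296973

Step 1: r(k) = (5*k**4 + 38*k**3 + 118*k**2 + 171*k + 95)/(5*k**4 + 18*k**3 + 34*k**2 + 29*k + 9).
So A=1 and B=1, with C=k**4 + 18*k**3/5 + 34*k**2/5 + 29*k/5 + 9/5.
Solve (1)·f(k+1) − (1)·f(k) = k**4 + 18*k**3/5 + 34*k**2/5 + 29*k/5 + 9/5.
From deg A=0, deg B=0, deg C=4: d=5.
Solve for f: f(k) = k**2*(k**3 + 2*k**2 + 4*k + 2)/5 (degree 5 ≤ 5).
R(k) = B(k−1)·f(k)/C(k) = k**2*(k**3 + 2*k**2 + 4*k + 2)/(5*k**4 + 18*k**3 + 34*k**2 + 29*k + 9); s_k = R·t_k = k**2*(-k**3 - 2*k**2 - 4*k - 2).
Verify: -5*k**4 - 18*k**3 - 34*k**2 - 29*k - 9 matches t_k.
Telescoping: Σ = s_(12) − s_(3) = -297504 − (-531) = -296973.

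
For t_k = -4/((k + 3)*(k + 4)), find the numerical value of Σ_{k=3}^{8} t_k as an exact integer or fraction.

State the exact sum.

Σ = -1/3

r(k) = (k + 3)/(k + 5) after simplifying.
A = k + 3, B = k + 5, C = 1.
Set up (k + 3)·f(k+1) − (k + 4)·f(k) − (1) = 0.
deg f ≤ 1 (via 1,1,0).
Solving with deg f ≤ 1: f(k) = k/3.
Certificate R = B(k−1)f/C = k*(k + 4)/3 gives s_k = -4*k/(3*k + 9).
s_(k+1) − s_k = -4/(k**2 + 7*k + 12) = t_k.
Σ_(k=3)^(8) t_k = s_(9) − s_(3) = -1 − (-2/3) = -1/3.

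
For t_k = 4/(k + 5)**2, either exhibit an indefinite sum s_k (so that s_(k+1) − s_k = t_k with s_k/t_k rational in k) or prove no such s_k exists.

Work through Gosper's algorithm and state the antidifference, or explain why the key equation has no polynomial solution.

t_(k+1)/t_k = (k + 5)**2/(k + 6)**2.
Factor: A=k**2 + 10*k + 25; B=k**2 + 12*k + 36; C=1.
Need (k**2 + 10*k + 25)·f(k+1) − (k**2 + 10*k + 25)·f(k) = 1.
deg f ≤ 0 (via 2,2,0).
f = c0 ⇒ A·f(k+1) − B(k−1)·f(k) − C = -1. The system {-1 = 0} is inconsistent; no antidifference.

none (Gosper's algorithm certifies no s_k)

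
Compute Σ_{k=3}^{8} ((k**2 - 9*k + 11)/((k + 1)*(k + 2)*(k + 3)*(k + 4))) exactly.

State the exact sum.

Σ = -1/55

Compute t_(k+1)/t_k: get (k + 1)*(-9*k + (k + 1)**2 + 2)/((k + 5)*(k**2 - 9*k + 11)).
So A=k + 1 and B=k + 5, with C=k**2 - 9*k + 11.
Need (k + 1)·f(k+1) − (k + 4)·f(k) = k**2 - 9*k + 11.
d = 3 from the (1,1,2) case.
Match coefficients ⇒ f(k) = k*(k**2 + 4*k + 17)/2.
R(k) = B(k−1)·f(k)/C(k) = k*(k + 4)*(k**2 + 4*k + 17)/(2*(k**2 - 9*k + 11)); s_k = R·t_k = k*(k**2 + 4*k + 17)/(2*(k + 1)*(k + 2)*(k + 3)).
Verify: (k**2 - 9*k + 11)/(k**4 + 10*k**3 + 35*k**2 + 50*k + 24) matches t_k.
Sum = s_(9) − s_(3); s_(9) = 201/440, s_(3) = 19/40 ⇒ -1/55.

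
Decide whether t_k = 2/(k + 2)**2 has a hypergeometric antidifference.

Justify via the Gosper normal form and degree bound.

No — the linear system for f has no solution.

Step 1: r(k) = (k + 2)**2/(k + 3)**2.
Normal form (A,B,C) = (k**2 + 4*k + 4, k**2 + 6*k + 9, 1).
Need (k**2 + 4*k + 4)·f(k+1) − (k**2 + 4*k + 4)·f(k) = 1.
Bound: deg f ≤ 0.
Write f(k) = c0. Then LHS − RHS = -1, requiring -1 = 0: contradictory. No certificate.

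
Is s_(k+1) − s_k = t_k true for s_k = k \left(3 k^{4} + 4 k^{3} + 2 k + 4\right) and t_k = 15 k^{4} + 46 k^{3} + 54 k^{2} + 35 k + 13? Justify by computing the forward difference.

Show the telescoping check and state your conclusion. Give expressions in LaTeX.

s_(k+1) = (k + 1)*(2*k + 3*(k + 1)**4 + 4*(k + 1)**3 + 6)
s_(k+1) − s_k = 15*k**4 + 46*k**3 + 54*k**2 + 35*k + 13
(s_(k+1) − s_k) − t_k = 0

Valid: the claim telescopes to t_k.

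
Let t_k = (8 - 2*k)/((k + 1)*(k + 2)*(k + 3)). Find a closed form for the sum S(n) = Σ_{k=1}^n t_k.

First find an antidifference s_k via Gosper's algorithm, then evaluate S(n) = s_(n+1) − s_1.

S(n) = n*(n + 17)/(6*(n**2 + 5*n + 6))

The ratio is (k - 3)*(k + 1)/((k - 4)*(k + 4)).
A = k + 1, B = k + 4, C = k - 4.
Need (k + 1)·f(k+1) − (k + 3)·f(k) = k - 4.
From deg A=1, deg B=1, deg C=1: d=2.
Solving with deg f ≤ 2: f(k) = -k*(3*k + 13)/4.
Certificate R = B(k−1)f/C = -k*(k + 3)*(3*k + 13)/(4*(k - 4)) gives s_k = k*(3*k + 13)/(2*(k + 1)*(k + 2)).
Δs = 2*(4 - k)/(k**3 + 6*k**2 + 11*k + 6), as required.
Telescope: S(n) = s_(n+1) − s_(1) = (3*n**2 + 19*n + 16)/(2*(n**2 + 5*n + 6)) − (4/3) = n*(n + 17)/(6*(n**2 + 5*n + 6)).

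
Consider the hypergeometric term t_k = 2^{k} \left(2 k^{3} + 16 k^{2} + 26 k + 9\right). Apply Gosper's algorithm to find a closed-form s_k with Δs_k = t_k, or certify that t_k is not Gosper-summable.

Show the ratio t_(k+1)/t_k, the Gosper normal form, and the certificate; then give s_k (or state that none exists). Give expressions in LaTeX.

s_k = 2^{k} \left(2 k^{3} + 4 k^{2} - 2 k + 1\right)

Ratio r(k) = 2*(2*k**3 + 22*k**2 + 64*k + 53)/(2*k**3 + 16*k**2 + 26*k + 9).
Gosper form: A/B · C(k+1)/C(k) with A=2, B=1, C=k**3 + 8*k**2 + 13*k + 9/2.
Set up (2)·f(k+1) − (1)·f(k) − (k**3 + 8*k**2 + 13*k + 9/2) = 0.
Degrees (0,0,3) ⇒ d ≤ 3.
A polynomial solution: f(k) = (2*k**3 + 4*k**2 - 2*k + 1)/2.
Then R = B(k−1)f/C = (2*k**3 + 4*k**2 - 2*k + 1)/(2*k**3 + 16*k**2 + 26*k + 9), so s_k = R(k)·t_k = 2**k*(2*k**3 + 4*k**2 - 2*k + 1).
s_(k+1) − s_k = 2**k*(2*k**3 + 16*k**2 + 26*k + 9) = t_k.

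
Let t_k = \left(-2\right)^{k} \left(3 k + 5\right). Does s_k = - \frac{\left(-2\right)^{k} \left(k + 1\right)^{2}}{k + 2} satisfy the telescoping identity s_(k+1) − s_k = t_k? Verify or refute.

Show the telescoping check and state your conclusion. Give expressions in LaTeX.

Invalid: residual \frac{\left(-2\right)^{k} \left(- 3 k^{2} - 12 k - 11\right)}{k^{2} + 5 k + 6} ≠ 0.

s_(k+1) = 2*(-2)**k*(k + 2)**2/(k + 3)
s_(k+1) − s_k = (-2)**k*((k + 1)**2*(k + 3) + 2*(k + 2)**3)/((k + 2)*(k + 3))
(s_(k+1) − s_k) − t_k = (-2)**k*(-3*k**2 - 12*k - 11)/(k**2 + 5*k + 6)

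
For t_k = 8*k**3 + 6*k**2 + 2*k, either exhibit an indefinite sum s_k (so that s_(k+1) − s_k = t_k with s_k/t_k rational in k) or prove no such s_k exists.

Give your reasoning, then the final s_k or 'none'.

Compute t_(k+1)/t_k: get (4*k**3 + 15*k**2 + 19*k + 8)/(k*(4*k**2 + 3*k + 1)).
Normal form (A,B,C) = (1, 1, k**3 + 3*k**2/4 + k/4).
Set up (1)·f(k+1) − (1)·f(k) − (k**3 + 3*k**2/4 + k/4) = 0.
deg f ≤ 4 (via 0,0,3).
Solving with deg f ≤ 4: f(k) = k**3*(k - 1)/4.
Certificate R = B(k−1)f/C = k**2*(k - 1)/(4*k**2 + 3*k + 1) gives s_k = 2*k**3*(k - 1).
Δs = 2*k*(4*k**2 + 3*k + 1), as required.

s_k = 2*k**3*(k - 1)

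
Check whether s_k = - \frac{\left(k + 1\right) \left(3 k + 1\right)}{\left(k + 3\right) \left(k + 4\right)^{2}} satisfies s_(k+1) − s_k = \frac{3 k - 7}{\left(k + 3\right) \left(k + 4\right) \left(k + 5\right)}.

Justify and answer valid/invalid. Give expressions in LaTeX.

Invalid: residual \frac{3 \left(- 6 k^{2} - 21 k + 23\right)}{k^{5} + 21 k^{4} + 175 k^{3} + 723 k^{2} + 1480 k + 1200} ≠ 0.

s_(k+1) = -(k + 2)*(3*k + 4)/((k + 4)*(k + 5)**2)
s_(k+1) − s_k = (3*k**3 + 2*k**2 - 66*k - 71)/(k**5 + 21*k**4 + 175*k**3 + 723*k**2 + 1480*k + 1200)
(s_(k+1) − s_k) − t_k = 3*(-6*k**2 - 21*k + 23)/(k**5 + 21*k**4 + 175*k**3 + 723*k**2 + 1480*k + 1200)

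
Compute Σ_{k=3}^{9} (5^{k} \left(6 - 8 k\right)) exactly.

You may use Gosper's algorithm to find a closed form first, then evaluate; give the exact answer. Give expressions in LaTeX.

Compute t_(k+1)/t_k: get 5*(4*k + 1)/(4*k - 3).
Normal form (A,B,C) = (5, 1, k - 3/4).
f must satisfy (5)·f(k+1) − (1)·f(k) = k - 3/4.
deg f ≤ 1 (via 0,0,1).
A polynomial solution: f(k) = (k - 2)/4.
R(k) = B(k−1)·f(k)/C(k) = (k - 2)/(4*k - 3); s_k = R·t_k = 2*5**k*(2 - k).
s_(k+1) − s_k = 5**k*(6 - 8*k) = t_k.
Evaluate s at k=10 and k=3: -156250000 and -250; difference -156249750.

Σ = -156249750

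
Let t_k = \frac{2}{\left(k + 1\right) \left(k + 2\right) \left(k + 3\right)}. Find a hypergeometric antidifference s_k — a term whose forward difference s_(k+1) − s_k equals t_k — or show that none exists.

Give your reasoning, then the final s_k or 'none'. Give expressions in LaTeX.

Compute t_(k+1)/t_k: get (k + 1)/(k + 4).
Take A(k)=k + 1, B(k)=k + 4, C(k)=1.
f must satisfy (k + 1)·f(k+1) − (k + 3)·f(k) = 1.
Bound: deg f ≤ 2.
Solving with deg f ≤ 2: f(k) = k*(k + 3)/4.
Certificate R = B(k−1)f/C = k*(k + 3)**2/4 gives s_k = k*(k + 3)/(2*(k + 1)*(k + 2)).
s_(k+1) − s_k = 2/(k**3 + 6*k**2 + 11*k + 6) = t_k.

s_k = \frac{k \left(k + 3\right)}{2 \left(k + 1\right) \left(k + 2\right)}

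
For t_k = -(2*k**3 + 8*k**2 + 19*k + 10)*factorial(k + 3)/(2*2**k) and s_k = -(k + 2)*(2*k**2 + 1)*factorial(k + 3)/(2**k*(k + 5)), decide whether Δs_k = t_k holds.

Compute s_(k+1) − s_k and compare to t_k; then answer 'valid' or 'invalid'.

s_(k+1) = -(k + 3)*(2*k**2 + 4*k + 3)*factorial(k + 4)/(2*2**k*(k + 6))
s_(k+1) − s_k = -(2*k**5 + 24*k**4 + 113*k**3 + 294*k**2 + 365*k + 156)*factorial(k + 3)/(2*2**k*(k + 5)*(k + 6))
(s_(k+1) − s_k) − t_k = 3*(2*k**4 + 18*k**3 + 55*k**2 + 105*k + 48)*factorial(k + 3)/(2*2**k*(k + 5)*(k + 6))

Invalid: residual 3*(2*k**4 + 18*k**3 + 55*k**2 + 105*k + 48)*factorial(k + 3)/(2*2**k*(k + 5)*(k + 6)) ≠ 0.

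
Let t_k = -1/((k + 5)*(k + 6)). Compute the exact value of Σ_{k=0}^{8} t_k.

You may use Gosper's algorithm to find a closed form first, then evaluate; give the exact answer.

The ratio is (k + 5)/(k + 7).
A = k + 5, B = k + 7, C = 1.
f must satisfy (k + 5)·f(k+1) − (k + 6)·f(k) = 1.
From deg A=1, deg B=1, deg C=0: d=1.
Match coefficients ⇒ f(k) = k/5.
R(k) = B(k−1)·f(k)/C(k) = k*(k + 6)/5; s_k = R·t_k = -k/(5*k + 25).
Verify: -1/(k**2 + 11*k + 30) matches t_k.
Evaluate s at k=9 and k=0: -9/70 and 0; difference -9/70.

Σ = -9/70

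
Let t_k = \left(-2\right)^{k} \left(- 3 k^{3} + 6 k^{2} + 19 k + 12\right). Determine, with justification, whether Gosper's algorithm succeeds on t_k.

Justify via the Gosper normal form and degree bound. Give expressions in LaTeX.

The ratio is 2*(-3*k**3 - 3*k**2 + 22*k + 34)/(3*k**3 - 6*k**2 - 19*k - 12).
Take A(k)=-2, B(k)=1, C(k)=k**3 - 2*k**2 - 19*k/3 - 4.
Key eq: (-2)·f(k+1) = (1)·f(k) + (k**3 - 2*k**2 - 19*k/3 - 4).
Bound: deg f ≤ 3.
Solving with deg f ≤ 3: f(k) = -k*(k**2 - 4*k - 3)/3.
R(k) = B(k−1)·f(k)/C(k) = -k*(k**2 - 4*k - 3)/(3*k**3 - 6*k**2 - 19*k - 12); s_k = R·t_k = (-2)**k*k*(k**2 - 4*k - 3).
s_(k+1) − s_k = (-2)**k*(-3*k**3 + 6*k**2 + 19*k + 12) = t_k.

Yes. s_k = \left(-2\right)^{k} k \left(k^{2} - 4 k - 3\right).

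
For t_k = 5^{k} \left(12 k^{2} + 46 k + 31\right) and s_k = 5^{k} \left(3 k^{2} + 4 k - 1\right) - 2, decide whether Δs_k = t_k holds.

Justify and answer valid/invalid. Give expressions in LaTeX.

Valid: the claim telescopes to t_k.

s_(k+1) = 5**(k + 1)*(4*k + 3*(k + 1)**2 + 3) - 2
s_(k+1) − s_k = 5**k*(12*k**2 + 46*k + 31)
(s_(k+1) − s_k) − t_k = 0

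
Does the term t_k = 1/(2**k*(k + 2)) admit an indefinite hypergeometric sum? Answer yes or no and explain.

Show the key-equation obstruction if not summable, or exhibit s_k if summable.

t_(k+1)/t_k = (k + 2)/(2*(k + 3)).
Factor: A=k/2 + 1; B=k + 3; C=1.
f must satisfy (k/2 + 1)·f(k+1) − (k + 2)·f(k) = 1.
Degrees (1,1,0) ⇒ d ≤ -1.
deg f ≤ -1 is impossible — no certificate.

No. Not Gosper-summable.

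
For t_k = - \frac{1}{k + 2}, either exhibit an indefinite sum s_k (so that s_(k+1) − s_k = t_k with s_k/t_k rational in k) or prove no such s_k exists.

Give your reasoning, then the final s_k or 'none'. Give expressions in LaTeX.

t_(k+1)/t_k = (k + 2)/(k + 3).
So A=k + 2 and B=k + 3, with C=1.
Need (k + 2)·f(k+1) − (k + 2)·f(k) = 1.
Bound: deg f ≤ 0.
Write f(k) = c0. Then LHS − RHS = -1, requiring -1 = 0: contradictory. No certificate.

none — t_k is not Gosper-summable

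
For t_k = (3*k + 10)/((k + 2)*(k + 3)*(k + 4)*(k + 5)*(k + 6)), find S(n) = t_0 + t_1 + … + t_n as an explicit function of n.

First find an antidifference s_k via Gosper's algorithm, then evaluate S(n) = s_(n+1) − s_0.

r(k) = (k + 2)*(3*k + 13)/((k + 7)*(3*k + 10)) after simplifying.
So A=k + 2 and B=k + 7, with C=k + 10/3.
Key eq: (k + 2)·f(k+1) = (k + 6)·f(k) + (k + 10/3).
From deg A=1, deg B=1, deg C=1: d=4.
A polynomial solution: f(k) = k*(k + 3)*(k**2 + 11*k + 38)/120.
Certificate R = B(k−1)f/C = k*(k + 3)*(k + 6)*(k**2 + 11*k + 38)/(40*(3*k + 10)) gives s_k = k*(k**2 + 11*k + 38)/(40*(k**3 + 11*k**2 + 38*k + 40)).
Check: Δs_k = (3*k + 10)/(k**5 + 20*k**4 + 155*k**3 + 580*k**2 + 1044*k + 720). ✓
Telescope: S(n) = s_(n+1) − s_(0) = (n**3 + 14*n**2 + 63*n + 50)/(40*(n**3 + 14*n**2 + 63*n + 90)) − (0) = (n**3 + 14*n**2 + 63*n + 50)/(40*(n**3 + 14*n**2 + 63*n + 90)).

S(n) = (n**3 + 14*n**2 + 63*n + 50)/(40*(n**3 + 14*n**2 + 63*n + 90))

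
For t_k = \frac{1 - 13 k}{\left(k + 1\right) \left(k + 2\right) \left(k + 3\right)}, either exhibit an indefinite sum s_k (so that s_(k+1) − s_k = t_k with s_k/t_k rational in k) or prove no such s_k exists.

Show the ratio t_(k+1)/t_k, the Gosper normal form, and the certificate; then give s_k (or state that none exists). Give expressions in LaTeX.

s_k = \frac{k \left(4 - 3 k\right)}{\left(k + 1\right) \left(k + 2\right)}

r(k) = (k + 1)*(13*k + 12)/((k + 4)*(13*k - 1)) after simplifying.
So A=k + 1 and B=k + 4, with C=k - 1/13.
Solve (k + 1)·f(k+1) − (k + 3)·f(k) = k - 1/13.
Degrees (1,1,1) ⇒ d ≤ 2.
Match coefficients ⇒ f(k) = k*(3*k - 4)/13.
Certificate R = B(k−1)f/C = k*(k + 3)*(3*k - 4)/(13*k - 1) gives s_k = k*(4 - 3*k)/((k + 1)*(k + 2)).
Verify: (1 - 13*k)/(k**3 + 6*k**2 + 11*k + 6) matches t_k.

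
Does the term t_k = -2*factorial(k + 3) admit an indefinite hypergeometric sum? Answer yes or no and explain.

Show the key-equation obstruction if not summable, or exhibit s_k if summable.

t_(k+1)/t_k = k + 4.
A = k + 4, B = 1, C = 1.
Key eq: (k + 4)·f(k+1) = (1)·f(k) + (1).
Bound: deg f ≤ -1.
deg f ≤ -1 is impossible — no certificate.

No — negative degree bound, so no certificate f.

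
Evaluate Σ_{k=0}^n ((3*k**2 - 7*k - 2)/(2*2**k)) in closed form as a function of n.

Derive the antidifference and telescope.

S(n) = 2**(-n - 1)*(-3*n**2 - 5*n - 2)

t_(k+1)/t_k = (3*k**2 - k - 6)/(2*(3*k**2 - 7*k - 2)).
A = 1/2, B = 1, C = k**2 - 7*k/3 - 2/3.
Need (1/2)·f(k+1) − (1)·f(k) = k**2 - 7*k/3 - 2/3.
d = 2 from the (0,0,2) case.
Match coefficients ⇒ f(k) = -2*k*(3*k - 1)/3.
Certificate R = B(k−1)f/C = -2*k*(3*k - 1)/(3*k**2 - 7*k - 2) gives s_k = k*(1 - 3*k)/2**k.
s_(k+1) − s_k = (3*k**2 - 7*k - 2)/(2*2**k) = t_k.
Telescope: S(n) = s_(n+1) − s_(0) = 2**(-n - 1)*(-3*n**2 - 5*n - 2) − (0) = 2**(-n - 1)*(-3*n**2 - 5*n - 2).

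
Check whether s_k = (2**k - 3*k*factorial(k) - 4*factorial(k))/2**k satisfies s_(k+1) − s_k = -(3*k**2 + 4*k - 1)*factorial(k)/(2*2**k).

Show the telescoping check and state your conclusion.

Valid: the claim telescopes to t_k.

s_(k+1) = (2*2**k - 3*k**2*factorial(k) - 10*k*factorial(k) - 7*factorial(k))/(2*2**k)
s_(k+1) − s_k = -(3*k**2 + 4*k - 1)*factorial(k)/(2*2**k)
(s_(k+1) − s_k) − t_k = 0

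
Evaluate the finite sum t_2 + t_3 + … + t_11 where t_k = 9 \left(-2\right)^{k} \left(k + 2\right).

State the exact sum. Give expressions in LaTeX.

The ratio is 2*(-k - 3)/(k + 2).
Gosper form: A/B · C(k+1)/C(k) with A=-2, B=1, C=k + 2.
f must satisfy (-2)·f(k+1) − (1)·f(k) = k + 2.
Degrees (0,0,1) ⇒ d ≤ 1.
Solve for f: f(k) = -(3*k + 4)/9 (degree 1 ≤ 1).
Certificate R = B(k−1)f/C = -(3*k + 4)/(9*(k + 2)) gives s_k = (-2)**k*(-3*k - 4).
Verify: 9*(-2)**k*(k + 2) matches t_k.
Sum = s_(12) − s_(2); s_(12) = -163840, s_(2) = -40 ⇒ -163800.

Σ = -163800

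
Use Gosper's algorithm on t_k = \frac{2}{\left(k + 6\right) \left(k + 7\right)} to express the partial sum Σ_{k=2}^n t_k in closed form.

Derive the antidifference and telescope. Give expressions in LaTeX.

S(n) = \frac{n - 1}{4 \left(n + 7\right)}

t_(k+1)/t_k = (k + 6)/(k + 8).
Take A(k)=k + 6, B(k)=k + 8, C(k)=1.
f must satisfy (k + 6)·f(k+1) − (k + 7)·f(k) = 1.
deg f ≤ 1 (via 1,1,0).
Solve for f: f(k) = k/6 (degree 1 ≤ 1).
Get s_k = R·t_k = k/(3*(k + 6)) with R(k) = B(k−1)f(k)/C(k) = k*(k + 7)/6.
Δs = 2/(k**2 + 13*k + 42), as required.
Evaluate: s_(n+1) = (n + 1)/(3*(n + 7)); subtract s_(2) = 1/12 ⇒ S(n) = (n - 1)/(4*(n + 7)).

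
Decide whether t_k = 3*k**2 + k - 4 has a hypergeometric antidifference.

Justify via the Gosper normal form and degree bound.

The ratio is k*(3*k + 7)/(3*k**2 + k - 4).
Normal form (A,B,C) = (1, 1, k**2 + k/3 - 4/3).
f must satisfy (1)·f(k+1) − (1)·f(k) = k**2 + k/3 - 4/3.
d = 3 from the (0,0,2) case.
Coefficient equations give f(k) = k*(k**2 - k - 4)/3.
Get s_k = R·t_k = k*(k**2 - k - 4) with R(k) = B(k−1)f(k)/C(k) = k*(k**2 - k - 4)/((k - 1)*(3*k + 4)).
Check: Δs_k = 3*k**2 + k - 4. ✓

Yes. s_k = k*(k**2 - k - 4).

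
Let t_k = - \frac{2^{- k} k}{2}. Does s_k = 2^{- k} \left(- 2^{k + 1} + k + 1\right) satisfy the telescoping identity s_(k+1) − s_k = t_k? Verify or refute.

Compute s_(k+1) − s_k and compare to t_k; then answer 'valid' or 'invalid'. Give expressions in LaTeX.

s_(k+1) = (-4*2**k + k + 2)/(2*2**k)
s_(k+1) − s_k = -k/(2*2**k)
(s_(k+1) − s_k) − t_k = 0

valid (s_(k+1) − s_k reduces to t_k)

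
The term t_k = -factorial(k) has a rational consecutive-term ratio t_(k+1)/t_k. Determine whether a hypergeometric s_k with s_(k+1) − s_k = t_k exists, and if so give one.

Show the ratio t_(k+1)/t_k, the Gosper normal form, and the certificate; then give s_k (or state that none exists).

none (Gosper's algorithm certifies no s_k)

Ratio r(k) = k + 1.
Factor: A=k + 1; B=1; C=1.
Key eq: (k + 1)·f(k+1) = (1)·f(k) + (1).
Degrees (1,0,0) ⇒ d ≤ -1.
Negative degree bound (-1): no f exists, t_k not Gosper-summable.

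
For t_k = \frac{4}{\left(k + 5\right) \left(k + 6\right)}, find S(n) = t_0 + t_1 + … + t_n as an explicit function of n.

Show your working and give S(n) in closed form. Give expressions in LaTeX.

r(k) = (k + 5)/(k + 7) after simplifying.
Factor: A=k + 5; B=k + 7; C=1.
Key eq: (k + 5)·f(k+1) = (k + 6)·f(k) + (1).
From deg A=1, deg B=1, deg C=0: d=1.
A polynomial solution: f(k) = k/5.
Then R = B(k−1)f/C = k*(k + 6)/5, so s_k = R(k)·t_k = 4*k/(5*(k + 5)).
s_(k+1) − s_k = 4/(k**2 + 11*k + 30) = t_k.
s_(n+1) = 4*(n + 1)/(5*(n + 6)) and s_(0) = 0, so S(n) = 4*(n + 1)/(5*(n + 6)).

S(n) = \frac{4 \left(n + 1\right)}{5 \left(n + 6\right)}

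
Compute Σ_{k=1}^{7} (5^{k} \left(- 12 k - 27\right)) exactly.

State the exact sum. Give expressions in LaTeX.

Σ = -10546845

r(k) = 5*(4*k + 13)/(4*k + 9) after simplifying.
Take A(k)=5, B(k)=1, C(k)=k + 9/4.
Need (5)·f(k+1) − (1)·f(k) = k + 9/4.
From deg A=0, deg B=0, deg C=1: d=1.
A polynomial solution: f(k) = (k + 1)/4.
Certificate R = B(k−1)f/C = (k + 1)/(4*k + 9) gives s_k = -3*5**k*(k + 1).
s_(k+1) − s_k = 5**k*(-12*k - 27) = t_k.
Σ_(k=1)^(7) t_k = s_(8) − s_(1) = -10546875 − (-30) = -10546845.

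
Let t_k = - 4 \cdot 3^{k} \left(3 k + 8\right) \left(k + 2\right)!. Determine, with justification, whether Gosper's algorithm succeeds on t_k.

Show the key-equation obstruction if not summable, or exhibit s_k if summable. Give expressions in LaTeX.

Yes. s_k = - 4 \cdot 3^{k} \left(k + 2\right)!.

Ratio r(k) = 3*(k + 3)*(3*k + 11)/(3*k + 8).
Take A(k)=3*k + 9, B(k)=1, C(k)=k + 8/3.
Key eq: (3*k + 9)·f(k+1) = (1)·f(k) + (k + 8/3).
deg f ≤ 0 (via 1,0,1).
Match coefficients ⇒ f(k) = 1/3.
Get s_k = R·t_k = -4*3**k*factorial(k + 2) with R(k) = B(k−1)f(k)/C(k) = 1/(3*k + 8).
s_(k+1) − s_k = -4*3**k*(3*k + 8)*factorial(k + 2) = t_k.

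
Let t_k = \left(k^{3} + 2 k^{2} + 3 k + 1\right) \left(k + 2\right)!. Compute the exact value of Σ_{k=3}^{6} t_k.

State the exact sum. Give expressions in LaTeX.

Σ = 13425960

t_(k+1)/t_k = (k**4 + 8*k**3 + 25*k**2 + 37*k + 21)/(k**3 + 2*k**2 + 3*k + 1).
Factor: A=k + 3; B=1; C=k**3 + 2*k**2 + 3*k + 1.
Need (k + 3)·f(k+1) − (1)·f(k) = k**3 + 2*k**2 + 3*k + 1.
d = 2 from the (1,0,3) case.
Solve for f: f(k) = k**2 - 2*k + 2 (degree 2 ≤ 2).
Then R = B(k−1)f/C = (k**2 - 2*k + 2)/(k**3 + 2*k**2 + 3*k + 1), so s_k = R(k)·t_k = (k**2 - 2*k + 2)*factorial(k + 2).
Check: Δs_k = (k**3 + 2*k**2 + 3*k + 1)*factorial(k + 2). ✓
Evaluate s at k=7 and k=3: 13426560 and 600; difference 13425960.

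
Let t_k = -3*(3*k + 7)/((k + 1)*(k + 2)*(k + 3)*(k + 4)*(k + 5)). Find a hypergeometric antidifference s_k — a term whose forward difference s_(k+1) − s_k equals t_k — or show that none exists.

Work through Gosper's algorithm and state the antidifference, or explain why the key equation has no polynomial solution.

s_k = k*(-k**2 - 8*k - 19)/(4*(k**3 + 8*k**2 + 19*k + 12))

r(k) = (k + 1)*(3*k + 10)/((k + 6)*(3*k + 7)) after simplifying.
A = k + 1, B = k + 6, C = k + 7/3.
Solve (k + 1)·f(k+1) − (k + 5)·f(k) = k + 7/3.
Bound: deg f ≤ 4.
Coefficient equations give f(k) = k*(k + 2)*(k**2 + 8*k + 19)/36.
Then R = B(k−1)f/C = k*(k + 2)*(k + 5)*(k**2 + 8*k + 19)/(12*(3*k + 7)), so s_k = R(k)·t_k = k*(-k**2 - 8*k - 19)/(4*(k**3 + 8*k**2 + 19*k + 12)).
Check: Δs_k = 3*(-3*k - 7)/(k**5 + 15*k**4 + 85*k**3 + 225*k**2 + 274*k + 120). ✓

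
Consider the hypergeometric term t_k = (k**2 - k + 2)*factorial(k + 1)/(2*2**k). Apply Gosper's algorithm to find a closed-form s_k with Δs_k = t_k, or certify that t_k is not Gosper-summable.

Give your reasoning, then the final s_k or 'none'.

s_k = (k - 2)*factorial(k + 1)/2**k

r(k) = (k + 2)*(-k + (k + 1)**2 + 1)/(2*(k**2 - k + 2)) after simplifying.
Factor: A=k/2 + 1; B=1; C=k**2 - k + 2.
Set up (k/2 + 1)·f(k+1) − (1)·f(k) − (k**2 - k + 2) = 0.
deg f ≤ 1 (via 1,0,2).
Match coefficients ⇒ f(k) = 2*(k - 2).
R(k) = B(k−1)·f(k)/C(k) = 2*(k - 2)/(k**2 - k + 2); s_k = R·t_k = (k - 2)*factorial(k + 1)/2**k.
Δs = (k**2 - k + 2)*factorial(k + 1)/(2*2**k), as required.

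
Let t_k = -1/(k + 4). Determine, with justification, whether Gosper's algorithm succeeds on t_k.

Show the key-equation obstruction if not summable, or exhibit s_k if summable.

Compute t_(k+1)/t_k: get (k + 4)/(k + 5).
Factor: A=k + 4; B=k + 5; C=1.
Solve (k + 4)·f(k+1) − (k + 4)·f(k) = 1.
Degrees (1,1,0) ⇒ d ≤ 0.
Put f(k) = c0: A·f(k+1) − B(k−1)·f(k) − C = -1; need -1 = 0 — inconsistent ⇒ no f, not summable.

No; the coefficient equations for f are inconsistent.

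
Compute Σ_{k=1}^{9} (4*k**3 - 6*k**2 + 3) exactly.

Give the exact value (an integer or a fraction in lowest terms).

r(k) = (4*k**3 + 6*k**2 + 1)/(4*k**3 - 6*k**2 + 3) after simplifying.
So A=1 and B=1, with C=k**3 - 3*k**2/2 + 3/4.
Set up (1)·f(k+1) − (1)·f(k) − (k**3 - 3*k**2/2 + 3/4) = 0.
d = 4 from the (0,0,3) case.
A polynomial solution: f(k) = k*(k**3 - 4*k**2 + 4*k + 2)/4.
Then R = B(k−1)f/C = k*(k**3 - 4*k**2 + 4*k + 2)/(4*k**3 - 6*k**2 + 3), so s_k = R(k)·t_k = k*(k**3 - 4*k**2 + 4*k + 2).
Verify: 4*k**3 - 6*k**2 + 3 matches t_k.
Telescoping: Σ = s_(10) − s_(1) = 6420 − (3) = 6417.

Σ = 6417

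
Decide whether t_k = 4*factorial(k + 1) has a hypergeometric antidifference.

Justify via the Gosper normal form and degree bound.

Compute t_(k+1)/t_k: get k + 2.
A = k + 2, B = 1, C = 1.
f must satisfy (k + 2)·f(k+1) − (1)·f(k) = 1.
d = -1 from the (1,0,0) case.
Bound -1 < 0, so the key equation has no polynomial solution.

No — negative degree bound, so no certificate f.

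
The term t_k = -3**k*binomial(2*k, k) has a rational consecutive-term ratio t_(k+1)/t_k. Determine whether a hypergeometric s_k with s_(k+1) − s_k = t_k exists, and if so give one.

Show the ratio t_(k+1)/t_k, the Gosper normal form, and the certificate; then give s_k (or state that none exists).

not Gosper-summable; s_k does not exist

Compute t_(k+1)/t_k: get 6*(2*k + 1)/(k + 1).
Normal form (A,B,C) = (12*k + 6, k + 1, 1).
Set up (12*k + 6)·f(k+1) − (k)·f(k) − (1) = 0.
Degrees (1,1,0) ⇒ d ≤ -1.
Negative degree bound (-1): no f exists, t_k not Gosper-summable.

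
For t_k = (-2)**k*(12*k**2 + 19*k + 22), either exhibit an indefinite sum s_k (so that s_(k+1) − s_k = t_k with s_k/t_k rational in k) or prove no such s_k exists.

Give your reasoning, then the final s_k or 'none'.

Ratio r(k) = 2*(-12*k**2 - 43*k - 53)/(12*k**2 + 19*k + 22).
Factor: A=-2; B=1; C=k**2 + 19*k/12 + 11/6.
Solve (-2)·f(k+1) − (1)·f(k) = k**2 + 19*k/12 + 11/6.
d = 2 from the (0,0,2) case.
Match coefficients ⇒ f(k) = -(4*k**2 + k + 4)/12.
Then R = B(k−1)f/C = -(4*k**2 + k + 4)/(12*k**2 + 19*k + 22), so s_k = R(k)·t_k = (-2)**k*(-4*k**2 - k - 4).
s_(k+1) − s_k = (-2)**k*(12*k**2 + 19*k + 22) = t_k.

s_k = (-2)**k*(-4*k**2 - k - 4)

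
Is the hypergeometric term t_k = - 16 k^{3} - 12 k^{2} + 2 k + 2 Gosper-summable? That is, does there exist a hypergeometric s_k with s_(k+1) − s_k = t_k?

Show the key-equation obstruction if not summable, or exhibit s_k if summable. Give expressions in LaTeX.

r(k) = (8*k**3 + 30*k**2 + 35*k + 12)/(8*k**3 + 6*k**2 - k - 1) after simplifying.
Gosper form: A/B · C(k+1)/C(k) with A=1, B=1, C=k**3 + 3*k**2/4 - k/8 - 1/8.
Set up (1)·f(k+1) − (1)·f(k) − (k**3 + 3*k**2/4 - k/8 - 1/8) = 0.
Degrees (0,0,3) ⇒ d ≤ 4.
Solving with deg f ≤ 4: f(k) = k*(4*k**3 - 4*k**2 - 3*k + 1)/16.
R(k) = B(k−1)·f(k)/C(k) = k*(4*k**3 - 4*k**2 - 3*k + 1)/(2*(2*k + 1)*(4*k**2 + k - 1)); s_k = R·t_k = k*(-4*k**3 + 4*k**2 + 3*k - 1).
s_(k+1) − s_k = -16*k**3 - 12*k**2 + 2*k + 2 = t_k.

Yes. s_k = k \left(- 4 k^{3} + 4 k^{2} + 3 k - 1\right).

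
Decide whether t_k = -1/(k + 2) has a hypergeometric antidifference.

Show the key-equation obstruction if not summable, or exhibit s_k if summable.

Ratio r(k) = (k + 2)/(k + 3).
Factor: A=k + 2; B=k + 3; C=1.
Set up (k + 2)·f(k+1) − (k + 2)·f(k) − (1) = 0.
deg f ≤ 0 (via 1,1,0).
Generic f = c0 gives residual -1; -1 = 0 cannot hold, so t_k is not Gosper-summable.

No — the linear system for f has no solution.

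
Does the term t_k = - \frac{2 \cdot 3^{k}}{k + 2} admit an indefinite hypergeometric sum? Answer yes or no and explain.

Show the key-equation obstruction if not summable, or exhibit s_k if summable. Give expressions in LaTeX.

No. Not Gosper-summable.

The ratio is 3*(k + 2)/(k + 3).
Gosper form: A/B · C(k+1)/C(k) with A=3*k + 6, B=k + 3, C=1.
Solve (3*k + 6)·f(k+1) − (k + 2)·f(k) = 1.
d = -1 from the (1,1,0) case.
Negative degree bound (-1): no f exists, t_k not Gosper-summable.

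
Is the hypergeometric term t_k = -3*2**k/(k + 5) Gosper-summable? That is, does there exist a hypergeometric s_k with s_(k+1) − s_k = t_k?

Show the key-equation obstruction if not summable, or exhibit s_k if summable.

t_(k+1)/t_k = 2*(k + 5)/(k + 6).
Factor: A=2*k + 10; B=k + 6; C=1.
f must satisfy (2*k + 10)·f(k+1) − (k + 5)·f(k) = 1.
Bound: deg f ≤ -1.
Negative degree bound (-1): no f exists, t_k not Gosper-summable.

No; the degree bound rules out any f.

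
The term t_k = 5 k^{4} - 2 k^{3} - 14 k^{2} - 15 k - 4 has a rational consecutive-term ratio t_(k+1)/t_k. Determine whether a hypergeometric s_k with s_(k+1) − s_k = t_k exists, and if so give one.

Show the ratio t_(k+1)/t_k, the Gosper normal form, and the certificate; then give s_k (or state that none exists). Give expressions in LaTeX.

s_k = k \left(k^{4} - 3 k^{3} - 2 k^{2} - k + 1\right)

The ratio is (5*k**4 + 18*k**3 + 10*k**2 - 29*k - 30)/(5*k**4 - 2*k**3 - 14*k**2 - 15*k - 4).
So A=1 and B=1, with C=k**4 - 2*k**3/5 - 14*k**2/5 - 3*k - 4/5.
Key eq: (1)·f(k+1) = (1)·f(k) + (k**4 - 2*k**3/5 - 14*k**2/5 - 3*k - 4/5).
Bound: deg f ≤ 5.
Solving with deg f ≤ 5: f(k) = k*(k**4 - 3*k**3 - 2*k**2 - k + 1)/5.
Then R = B(k−1)f/C = k*(k**4 - 3*k**3 - 2*k**2 - k + 1)/(5*k**4 - 2*k**3 - 14*k**2 - 15*k - 4), so s_k = R(k)·t_k = k*(k**4 - 3*k**3 - 2*k**2 - k + 1).
Verify: 5*k**4 - 2*k**3 - 14*k**2 - 15*k - 4 matches t_k.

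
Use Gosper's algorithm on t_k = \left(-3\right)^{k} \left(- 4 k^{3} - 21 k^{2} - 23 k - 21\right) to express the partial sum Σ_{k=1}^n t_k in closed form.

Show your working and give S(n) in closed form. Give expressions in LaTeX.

t_(k+1)/t_k = 3*(-4*k**3 - 33*k**2 - 77*k - 69)/(4*k**3 + 21*k**2 + 23*k + 21).
Gosper form: A/B · C(k+1)/C(k) with A=-3, B=1, C=k**3 + 21*k**2/4 + 23*k/4 + 21/4.
Need (-3)·f(k+1) − (1)·f(k) = k**3 + 21*k**2/4 + 23*k/4 + 21/4.
Bound: deg f ≤ 3.
Match coefficients ⇒ f(k) = -(k**3 + 3*k**2 - k + 3)/4.
So s_k = (B(k−1)f/C)·t_k = (-(k**3 + 3*k**2 - k + 3)/(4*k**3 + 21*k**2 + 23*k + 21))·t_k = (-3)**k*(k**3 + 3*k**2 - k + 3).
Check: Δs_k = (-3)**k*(-4*k**3 - 21*k**2 - 23*k - 21). ✓
Evaluate: s_(n+1) = (-3)**(n + 1)*(n**3 + 6*n**2 + 8*n + 6); subtract s_(1) = -18 ⇒ S(n) = -3*(-3)**n*n**3 - 18*(-3)**n*n**2 - 24*(-3)**n*n - 18*(-3)**n + 18.

S(n) = - 3 \left(-3\right)^{n} n^{3} - 18 \left(-3\right)^{n} n^{2} - 24 \left(-3\right)^{n} n - 18 \left(-3\right)^{n} + 18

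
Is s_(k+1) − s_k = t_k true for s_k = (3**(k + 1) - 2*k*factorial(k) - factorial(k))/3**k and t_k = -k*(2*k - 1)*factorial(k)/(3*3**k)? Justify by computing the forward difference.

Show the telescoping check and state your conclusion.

Valid — Δs_k = t_k.

s_(k+1) = (9*3**k - 2*k**2*factorial(k) - 5*k*factorial(k) - 3*factorial(k))/(3*3**k)
s_(k+1) − s_k = -k*(2*k - 1)*factorial(k)/(3*3**k)
(s_(k+1) − s_k) − t_k = 0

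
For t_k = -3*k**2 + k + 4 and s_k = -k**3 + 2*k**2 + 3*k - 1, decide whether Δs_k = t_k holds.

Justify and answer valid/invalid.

s_(k+1) = -k**3 - k**2 + 4*k + 3
s_(k+1) − s_k = -3*k**2 + k + 4
(s_(k+1) − s_k) − t_k = 0

valid; difference matches t_k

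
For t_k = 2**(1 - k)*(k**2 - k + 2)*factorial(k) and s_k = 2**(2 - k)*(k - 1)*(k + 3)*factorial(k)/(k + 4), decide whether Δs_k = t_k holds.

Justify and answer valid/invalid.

s_(k+1) = 2**(1 - k)*k*(k + 4)*factorial(k + 1)/(k + 5)
s_(k+1) − s_k = 2**(1 - k)*(k**4 + 7*k**3 + 10*k**2 + 2*k + 30)*factorial(k)/((k + 4)*(k + 5))
(s_(k+1) − s_k) − t_k = -2**(1 - k)*(k**3 + 3*k**2 - 4*k + 10)*factorial(k)/((k + 4)*(k + 5))

Invalid: residual -2**(1 - k)*(k**3 + 3*k**2 - 4*k + 10)*factorial(k)/((k + 4)*(k + 5)) ≠ 0.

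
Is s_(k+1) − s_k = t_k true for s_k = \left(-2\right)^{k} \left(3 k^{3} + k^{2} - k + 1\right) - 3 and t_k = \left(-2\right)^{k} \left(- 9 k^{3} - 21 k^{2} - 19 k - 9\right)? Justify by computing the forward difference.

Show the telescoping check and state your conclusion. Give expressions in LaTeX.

s_(k+1) = (-2)**(k + 1)*(-k + 3*(k + 1)**3 + (k + 1)**2) - 3
s_(k+1) − s_k = (-2)**k*(-9*k**3 - 21*k**2 - 19*k - 9)
(s_(k+1) − s_k) − t_k = 0

valid; difference matches t_k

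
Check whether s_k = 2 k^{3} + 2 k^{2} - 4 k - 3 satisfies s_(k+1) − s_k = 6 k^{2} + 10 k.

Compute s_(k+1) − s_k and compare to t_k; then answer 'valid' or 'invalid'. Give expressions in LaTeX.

Valid: the claim telescopes to t_k.

s_(k+1) = 2*k**3 + 8*k**2 + 6*k - 3
s_(k+1) − s_k = 2*k*(3*k + 5)
(s_(k+1) − s_k) − t_k = 0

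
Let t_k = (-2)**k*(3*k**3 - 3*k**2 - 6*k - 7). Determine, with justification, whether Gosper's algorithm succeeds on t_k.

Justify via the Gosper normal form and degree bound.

Yes. s_k = (-2)**k*(-k**3 + 3*k**2 + 1).

The ratio is 2*(-3*k**3 - 6*k**2 + 3*k + 13)/(3*k**3 - 3*k**2 - 6*k - 7).
Factor: A=-2; B=1; C=k**3 - k**2 - 2*k - 7/3.
Need (-2)·f(k+1) − (1)·f(k) = k**3 - k**2 - 2*k - 7/3.
Bound: deg f ≤ 3.
A polynomial solution: f(k) = -(k**3 - 3*k**2 - 1)/3.
Get s_k = R·t_k = (-2)**k*(-k**3 + 3*k**2 + 1) with R(k) = B(k−1)f(k)/C(k) = -(k**3 - 3*k**2 - 1)/(3*k**3 - 3*k**2 - 6*k - 7).
Check: Δs_k = (-2)**k*(3*k**3 - 3*k**2 - 6*k - 7). ✓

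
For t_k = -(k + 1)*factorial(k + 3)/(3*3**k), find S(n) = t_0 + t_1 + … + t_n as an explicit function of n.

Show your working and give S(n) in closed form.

Step 1: r(k) = (k + 2)*(k + 4)/(3*(k + 1)).
Gosper form: A/B · C(k+1)/C(k) with A=k/3 + 4/3, B=1, C=k + 1.
Need (k/3 + 4/3)·f(k+1) − (1)·f(k) = k + 1.
Degrees (1,0,1) ⇒ d ≤ 0.
Solve for f: f(k) = 3 (degree 0 ≤ 0).
Then R = B(k−1)f/C = 3/(k + 1), so s_k = R(k)·t_k = -factorial(k + 3)/3**k.
Check: Δs_k = -(k + 1)*factorial(k + 3)/(3*3**k). ✓
Telescope: S(n) = s_(n+1) − s_(0) = -3**(-n - 1)*factorial(n + 4) − (-6) = 6 - factorial(n + 4)/(3*3**n).

S(n) = 6 - factorial(n + 4)/(3*3**n)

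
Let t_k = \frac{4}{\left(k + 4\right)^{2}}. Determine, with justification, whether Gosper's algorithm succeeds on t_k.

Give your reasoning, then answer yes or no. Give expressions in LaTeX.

No — the linear system for f has no solution.

t_(k+1)/t_k = (k + 4)**2/(k + 5)**2.
A = k**2 + 8*k + 16, B = k**2 + 10*k + 25, C = 1.
f must satisfy (k**2 + 8*k + 16)·f(k+1) − (k**2 + 8*k + 16)·f(k) = 1.
d = 0 from the (2,2,0) case.
f = c0 ⇒ A·f(k+1) − B(k−1)·f(k) − C = -1. The system {-1 = 0} is inconsistent; no antidifference.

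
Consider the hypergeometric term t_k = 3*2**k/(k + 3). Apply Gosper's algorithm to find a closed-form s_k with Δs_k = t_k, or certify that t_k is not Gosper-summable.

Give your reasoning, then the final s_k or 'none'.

Step 1: r(k) = 2*(k + 3)/(k + 4).
Factor: A=2*k + 6; B=k + 4; C=1.
Solve (2*k + 6)·f(k+1) − (k + 3)·f(k) = 1.
Bound: deg f ≤ -1.
d = -1 < 0 ⇒ no nonzero polynomial f; not summable.

no hypergeometric antidifference exists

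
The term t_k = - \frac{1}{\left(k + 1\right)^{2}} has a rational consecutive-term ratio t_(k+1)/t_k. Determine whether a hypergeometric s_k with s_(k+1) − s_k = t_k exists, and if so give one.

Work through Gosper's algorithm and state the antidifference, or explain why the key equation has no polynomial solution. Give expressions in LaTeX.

Step 1: r(k) = (k + 1)**2/(k + 2)**2.
Normal form (A,B,C) = (k**2 + 2*k + 1, k**2 + 4*k + 4, 1).
f must satisfy (k**2 + 2*k + 1)·f(k+1) − (k**2 + 2*k + 1)·f(k) = 1.
Bound: deg f ≤ 0.
Write f(k) = c0. Then LHS − RHS = -1, requiring -1 = 0: contradictory. No certificate.

no hypergeometric antidifference exists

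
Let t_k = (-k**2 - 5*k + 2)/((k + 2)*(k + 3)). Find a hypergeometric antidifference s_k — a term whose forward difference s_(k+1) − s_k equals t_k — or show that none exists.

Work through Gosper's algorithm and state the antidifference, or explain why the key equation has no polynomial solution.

t_(k+1)/t_k = (k + 2)*(5*k + (k + 1)**2 + 3)/((k + 4)*(k**2 + 5*k - 2)).
A = k + 2, B = k + 4, C = k**2 + 5*k - 2.
Need (k + 2)·f(k+1) − (k + 3)·f(k) = k**2 + 5*k - 2.
From deg A=1, deg B=1, deg C=2: d=2.
Match coefficients ⇒ f(k) = k*(k - 2).
Then R = B(k−1)f/C = k*(k - 2)*(k + 3)/(k**2 + 5*k - 2), so s_k = R(k)·t_k = k*(2 - k)/(k + 2).
Verify: (-k**2 - 5*k + 2)/(k**2 + 5*k + 6) matches t_k.

s_k = k*(2 - k)/(k + 2)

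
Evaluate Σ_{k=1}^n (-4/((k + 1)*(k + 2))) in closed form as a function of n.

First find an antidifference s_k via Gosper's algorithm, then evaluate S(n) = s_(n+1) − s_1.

S(n) = -2*n/(n + 2)

The ratio is (k + 1)/(k + 3).
Factor: A=k + 1; B=k + 3; C=1.
f must satisfy (k + 1)·f(k+1) − (k + 2)·f(k) = 1.
d = 1 from the (1,1,0) case.
Solve for f: f(k) = k (degree 1 ≤ 1).
R(k) = B(k−1)·f(k)/C(k) = k*(k + 2); s_k = R·t_k = -4*k/(k + 1).
Δs = -4/(k**2 + 3*k + 2), as required.
Telescope: S(n) = s_(n+1) − s_(1) = 4*(-n - 1)/(n + 2) − (-2) = -2*n/(n + 2).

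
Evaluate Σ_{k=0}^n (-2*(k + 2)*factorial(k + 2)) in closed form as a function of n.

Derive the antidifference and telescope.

S(n) = 4 - 2*factorial(n + 3)

r(k) = (k + 3)**2/(k + 2) after simplifying.
Take A(k)=k + 3, B(k)=1, C(k)=k + 2.
f must satisfy (k + 3)·f(k+1) − (1)·f(k) = k + 2.
From deg A=1, deg B=0, deg C=1: d=0.
A polynomial solution: f(k) = 1.
So s_k = (B(k−1)f/C)·t_k = (1/(k + 2))·t_k = -2*factorial(k + 2).
Check: Δs_k = -2*(k + 2)*factorial(k + 2). ✓
Σ_(k=0)^n t_k = s_(n+1) − s_(0) = (-2*factorial(n + 3)) − (-4), i.e. 4 - 2*factorial(n + 3).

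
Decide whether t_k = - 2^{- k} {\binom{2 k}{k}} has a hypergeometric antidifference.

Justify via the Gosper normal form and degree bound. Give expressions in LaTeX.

t_(k+1)/t_k = (2*k + 1)/(k + 1).
Factor: A=2*k + 1; B=k + 1; C=1.
f must satisfy (2*k + 1)·f(k+1) − (k)·f(k) = 1.
deg f ≤ -1 (via 1,1,0).
d = -1 < 0 ⇒ no nonzero polynomial f; not summable.

No; the degree bound rules out any f.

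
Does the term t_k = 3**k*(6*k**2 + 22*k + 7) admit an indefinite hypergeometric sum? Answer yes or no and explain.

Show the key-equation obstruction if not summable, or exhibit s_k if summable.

t_(k+1)/t_k = 3*(6*k**2 + 34*k + 35)/(6*k**2 + 22*k + 7).
So A=3 and B=1, with C=k**2 + 11*k/3 + 7/6.
Key eq: (3)·f(k+1) = (1)·f(k) + (k**2 + 11*k/3 + 7/6).
Bound: deg f ≤ 2.
A polynomial solution: f(k) = (3*k**2 + 2*k - 4)/6.
So s_k = (B(k−1)f/C)·t_k = ((3*k**2 + 2*k - 4)/(6*k**2 + 22*k + 7))·t_k = 3**k*(3*k**2 + 2*k - 4).
Verify: 3**k*(6*k**2 + 22*k + 7) matches t_k.

Yes. s_k = 3**k*(3*k**2 + 2*k - 4).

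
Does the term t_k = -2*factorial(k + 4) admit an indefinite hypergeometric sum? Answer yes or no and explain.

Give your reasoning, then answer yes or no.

r(k) = k + 5 after simplifying.
Normal form (A,B,C) = (k + 5, 1, 1).
Key eq: (k + 5)·f(k+1) = (1)·f(k) + (1).
deg f ≤ -1 (via 1,0,0).
deg f ≤ -1 is impossible — no certificate.

No — t_k has no hypergeometric antidifference.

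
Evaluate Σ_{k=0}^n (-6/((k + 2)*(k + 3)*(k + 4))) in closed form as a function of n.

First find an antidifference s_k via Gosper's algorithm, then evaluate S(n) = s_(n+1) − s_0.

Ratio r(k) = (k + 2)/(k + 5).
Factor: A=k + 2; B=k + 5; C=1.
f must satisfy (k + 2)·f(k+1) − (k + 4)·f(k) = 1.
deg f ≤ 2 (via 1,1,0).
Solve for f: f(k) = k*(k + 5)/12 (degree 2 ≤ 2).
Certificate R = B(k−1)f/C = k*(k + 4)*(k + 5)/12 gives s_k = k*(-k - 5)/(2*(k + 2)*(k + 3)).
Δs = -6/(k**3 + 9*k**2 + 26*k + 24), as required.
Σ_(k=0)^n t_k = s_(n+1) − s_(0) = ((-n**2 - 7*n - 6)/(2*(n**2 + 7*n + 12))) − (0), i.e. (-n**2 - 7*n - 6)/(2*(n**2 + 7*n + 12)).

S(n) = (-n**2 - 7*n - 6)/(2*(n**2 + 7*n + 12))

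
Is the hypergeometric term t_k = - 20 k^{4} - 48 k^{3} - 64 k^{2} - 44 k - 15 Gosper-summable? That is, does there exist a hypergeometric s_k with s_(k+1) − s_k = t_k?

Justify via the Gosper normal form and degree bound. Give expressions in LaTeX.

Yes. s_k = k \left(- 4 k^{4} - 2 k^{3} - 4 k^{2} - 2 k - 3\right).

The ratio is (20*k**4 + 128*k**3 + 328*k**2 + 396*k + 191)/(20*k**4 + 48*k**3 + 64*k**2 + 44*k + 15).
A = 1, B = 1, C = k**4 + 12*k**3/5 + 16*k**2/5 + 11*k/5 + 3/4.
Need (1)·f(k+1) − (1)·f(k) = k**4 + 12*k**3/5 + 16*k**2/5 + 11*k/5 + 3/4.
Degrees (0,0,4) ⇒ d ≤ 5.
A polynomial solution: f(k) = k*(4*k**4 + 2*k**3 + 4*k**2 + 2*k + 3)/20.
Certificate R = B(k−1)f/C = k*(4*k**4 + 2*k**3 + 4*k**2 + 2*k + 3)/(20*k**4 + 48*k**3 + 64*k**2 + 44*k + 15) gives s_k = k*(-4*k**4 - 2*k**3 - 4*k**2 - 2*k - 3).
Δs = -20*k**4 - 48*k**3 - 64*k**2 - 44*k - 15, as required.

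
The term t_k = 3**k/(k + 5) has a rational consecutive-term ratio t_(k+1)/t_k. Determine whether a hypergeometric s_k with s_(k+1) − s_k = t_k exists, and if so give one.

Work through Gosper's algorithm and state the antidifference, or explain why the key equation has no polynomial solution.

The ratio is 3*(k + 5)/(k + 6).
Normal form (A,B,C) = (3*k + 15, k + 6, 1).
f must satisfy (3*k + 15)·f(k+1) − (k + 5)·f(k) = 1.
d = -1 from the (1,1,0) case.
d = -1 < 0 ⇒ no nonzero polynomial f; not summable.

no hypergeometric antidifference exists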